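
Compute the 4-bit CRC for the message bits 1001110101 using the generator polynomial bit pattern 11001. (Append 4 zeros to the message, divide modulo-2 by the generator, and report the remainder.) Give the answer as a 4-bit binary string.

0001

Append 4 zeros: 10011101010000. Divide by 11001 (XOR where the leading bit is 1):
  pos 0: 10011 XOR 11001 = 01010
  pos 1: 10101 XOR 11001 = 01100
  pos 2: 11000 XOR 11001 = 00001
  pos 6: 11010 XOR 11001 = 00011
  pos 9: 11000 XOR 11001 = 00001
Remainder (last 4 bits) = 0001. This is the CRC / FCS.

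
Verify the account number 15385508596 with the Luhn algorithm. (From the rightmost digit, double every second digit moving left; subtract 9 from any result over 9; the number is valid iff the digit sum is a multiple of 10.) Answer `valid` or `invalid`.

From the right, keep odd positions and double even positions (subtract 9 from any doubled value over 9):
  doubled (positions 2,4,...): 9 7 1 7 1 → sum 25
  kept (positions 1,3,...): 6 5 0 5 3 1 → sum 20
Total = 45.
45 mod 10 = 5, so the number is invalid.

invalid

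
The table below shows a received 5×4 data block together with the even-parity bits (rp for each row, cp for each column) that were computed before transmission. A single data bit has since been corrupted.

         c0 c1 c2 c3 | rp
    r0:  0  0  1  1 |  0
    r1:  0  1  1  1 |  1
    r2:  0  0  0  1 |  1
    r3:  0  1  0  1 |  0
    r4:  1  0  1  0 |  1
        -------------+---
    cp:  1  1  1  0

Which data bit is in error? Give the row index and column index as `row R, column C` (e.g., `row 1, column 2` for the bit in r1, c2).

row 4, column 1

Recompute each row's even parity and compare to rp:
  r0: data parity 0, sent rp 0 → ok
  r1: data parity 1, sent rp 1 → ok
  r2: data parity 1, sent rp 1 → ok
  r3: data parity 0, sent rp 0 → ok
  r4: data parity 0, sent rp 1 → mismatch
Recompute each column's even parity and compare to cp:
  c0: data parity 1, sent cp 1 → ok
  c1: data parity 0, sent cp 1 → mismatch
  c2: data parity 1, sent cp 1 → ok
  c3: data parity 0, sent cp 0 → ok
Exactly one row (r4) and one column (c1) fail → the flipped bit is at their intersection.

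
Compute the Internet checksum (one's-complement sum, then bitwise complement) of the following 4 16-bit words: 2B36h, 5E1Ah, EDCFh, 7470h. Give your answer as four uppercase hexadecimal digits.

146F

One's-complement addition (fold any carry out of bit 15 back into bit 0):
  0x2B36 + 0x5E1A = 0x08950
  0x8950 + 0xEDCF = 0x1771F → wrap carry → 0x7720
  0x7720 + 0x7470 = 0x0EB90
One's-complement sum = 0xEB90.
Checksum = ~0xEB90 & 0xFFFF = 0x146F.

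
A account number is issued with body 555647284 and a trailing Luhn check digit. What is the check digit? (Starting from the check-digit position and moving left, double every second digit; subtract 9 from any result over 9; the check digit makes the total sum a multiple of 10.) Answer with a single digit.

2

Partial digits right→left: 4 8 2 7 4 6 5 5 5
Double every second digit counting from the check-digit position (so the 1st, 3rd, 5th, ... of the partial from the right).
  doubled (with −9 where >9): 8 4 8 1 1 → sum 22
  kept as-is: 8 7 6 5 → sum 26
Total = 22 + 26 = 48.
Check digit = (10 − (48 mod 10)) mod 10 = 2.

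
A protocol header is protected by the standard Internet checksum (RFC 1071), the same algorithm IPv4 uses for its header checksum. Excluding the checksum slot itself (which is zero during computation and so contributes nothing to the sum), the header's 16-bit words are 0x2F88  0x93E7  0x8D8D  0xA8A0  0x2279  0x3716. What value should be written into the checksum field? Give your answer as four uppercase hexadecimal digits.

ACD2

One's-complement addition (fold any carry out of bit 15 back into bit 0):
  0x2F88 + 0x93E7 = 0x0C36F
  0xC36F + 0x8D8D = 0x150FC → wrap carry → 0x50FD
  0x50FD + 0xA8A0 = 0x0F99D
  0xF99D + 0x2279 = 0x11C16 → wrap carry → 0x1C17
  0x1C17 + 0x3716 = 0x0532D
One's-complement sum = 0x532D.
Checksum = ~0x532D & 0xFFFF = 0xACD2.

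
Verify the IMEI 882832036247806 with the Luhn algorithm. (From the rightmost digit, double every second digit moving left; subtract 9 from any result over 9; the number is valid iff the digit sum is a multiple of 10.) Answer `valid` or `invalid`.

From the right, keep odd positions and double even positions (subtract 9 from any doubled value over 9):
  doubled (positions 2,4,...): 0 5 4 6 4 7 7 → sum 33
  kept (positions 1,3,...): 6 8 4 6 0 3 2 8 → sum 37
Total = 70.
70 mod 10 = 0, so the number is valid.

valid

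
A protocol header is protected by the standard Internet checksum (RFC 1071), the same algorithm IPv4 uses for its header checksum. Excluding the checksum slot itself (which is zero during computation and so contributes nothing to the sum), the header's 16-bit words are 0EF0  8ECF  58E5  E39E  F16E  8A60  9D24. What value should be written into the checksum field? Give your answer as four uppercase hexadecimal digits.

0CC8

One's-complement addition (fold any carry out of bit 15 back into bit 0):
  0x0EF0 + 0x8ECF = 0x09DBF
  0x9DBF + 0x58E5 = 0x0F6A4
  0xF6A4 + 0xE39E = 0x1DA42 → wrap carry → 0xDA43
  0xDA43 + 0xF16E = 0x1CBB1 → wrap carry → 0xCBB2
  0xCBB2 + 0x8A60 = 0x15612 → wrap carry → 0x5613
  0x5613 + 0x9D24 = 0x0F337
One's-complement sum = 0xF337.
Checksum = ~0xF337 & 0xFFFF = 0x0CC8.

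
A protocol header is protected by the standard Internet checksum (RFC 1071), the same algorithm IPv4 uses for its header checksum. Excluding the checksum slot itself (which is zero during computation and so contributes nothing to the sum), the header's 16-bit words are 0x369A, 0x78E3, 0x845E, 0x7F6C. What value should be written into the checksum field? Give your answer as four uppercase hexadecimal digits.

4CB7

One's-complement addition (fold any carry out of bit 15 back into bit 0):
  0x369A + 0x78E3 = 0x0AF7D
  0xAF7D + 0x845E = 0x133DB → wrap carry → 0x33DC
  0x33DC + 0x7F6C = 0x0B348
One's-complement sum = 0xB348.
Checksum = ~0xB348 & 0xFFFF = 0x4CB7.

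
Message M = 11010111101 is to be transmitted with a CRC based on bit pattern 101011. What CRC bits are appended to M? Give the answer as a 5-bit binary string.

Append 5 zeros: 1101011110100000. Divide by 101011 (XOR where the leading bit is 1):
  pos 0: 110101 XOR 101011 = 011110
  pos 1: 111101 XOR 101011 = 010110
  pos 2: 101101 XOR 101011 = 000110
  pos 5: 110101 XOR 101011 = 011110
  pos 6: 111100 XOR 101011 = 010111
  pos 7: 101110 XOR 101011 = 000101
  pos 10: 101000 XOR 101011 = 000011
Remainder (last 5 bits) = 00011. This is the CRC / FCS.

00011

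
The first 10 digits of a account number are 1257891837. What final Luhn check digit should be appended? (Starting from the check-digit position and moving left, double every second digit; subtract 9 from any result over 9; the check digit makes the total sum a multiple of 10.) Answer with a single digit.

2

Partial digits right→left: 7 3 8 1 9 8 7 5 2 1
Double every second digit counting from the check-digit position (so the 1st, 3rd, 5th, ... of the partial from the right).
  doubled (with −9 where >9): 5 7 9 5 4 → sum 30
  kept as-is: 3 1 8 5 1 → sum 18
Total = 30 + 18 = 48.
Check digit = (10 − (48 mod 10)) mod 10 = 2.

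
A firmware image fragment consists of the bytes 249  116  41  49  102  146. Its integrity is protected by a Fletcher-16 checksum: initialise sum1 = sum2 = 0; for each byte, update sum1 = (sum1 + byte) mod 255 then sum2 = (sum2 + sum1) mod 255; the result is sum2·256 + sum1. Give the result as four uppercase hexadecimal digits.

Running sums (mod 255):
  after byte 0 (249): sum1=249, sum2=249
  after byte 1 (116): sum1=110, sum2=104
  after byte 2 (41): sum1=151, sum2=0
  after byte 3 (49): sum1=200, sum2=200
  after byte 4 (102): sum1=47, sum2=247
  after byte 5 (146): sum1=193, sum2=185
Checksum = sum2·256 + sum1 = 185·256 + 193 = 47553 = 0xB9C1.

B9C1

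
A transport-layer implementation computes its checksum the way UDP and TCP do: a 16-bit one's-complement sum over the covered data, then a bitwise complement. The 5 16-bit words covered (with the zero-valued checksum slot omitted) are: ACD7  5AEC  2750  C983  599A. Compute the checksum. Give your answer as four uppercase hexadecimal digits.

ADCD

One's-complement addition (fold any carry out of bit 15 back into bit 0):
  0xACD7 + 0x5AEC = 0x107C3 → wrap carry → 0x07C4
  0x07C4 + 0x2750 = 0x02F14
  0x2F14 + 0xC983 = 0x0F897
  0xF897 + 0x599A = 0x15231 → wrap carry → 0x5232
One's-complement sum = 0x5232.
Checksum = ~0x5232 & 0xFFFF = 0xADCD.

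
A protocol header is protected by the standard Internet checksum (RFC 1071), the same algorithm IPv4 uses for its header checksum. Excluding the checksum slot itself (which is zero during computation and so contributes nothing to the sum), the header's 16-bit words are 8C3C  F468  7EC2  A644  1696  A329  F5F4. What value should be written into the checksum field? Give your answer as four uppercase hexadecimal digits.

AA9E

One's-complement addition (fold any carry out of bit 15 back into bit 0):
  0x8C3C + 0xF468 = 0x180A4 → wrap carry → 0x80A5
  0x80A5 + 0x7EC2 = 0x0FF67
  0xFF67 + 0xA644 = 0x1A5AB → wrap carry → 0xA5AC
  0xA5AC + 0x1696 = 0x0BC42
  0xBC42 + 0xA329 = 0x15F6B → wrap carry → 0x5F6C
  0x5F6C + 0xF5F4 = 0x15560 → wrap carry → 0x5561
One's-complement sum = 0x5561.
Checksum = ~0x5561 & 0xFFFF = 0xAA9E.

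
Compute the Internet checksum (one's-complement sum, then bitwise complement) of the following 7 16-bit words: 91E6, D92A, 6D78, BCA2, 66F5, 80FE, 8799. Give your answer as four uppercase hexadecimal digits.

One's-complement addition (fold any carry out of bit 15 back into bit 0):
  0x91E6 + 0xD92A = 0x16B10 → wrap carry → 0x6B11
  0x6B11 + 0x6D78 = 0x0D889
  0xD889 + 0xBCA2 = 0x1952B → wrap carry → 0x952C
  0x952C + 0x66F5 = 0x0FC21
  0xFC21 + 0x80FE = 0x17D1F → wrap carry → 0x7D20
  0x7D20 + 0x8799 = 0x104B9 → wrap carry → 0x04BA
One's-complement sum = 0x04BA.
Checksum = ~0x04BA & 0xFFFF = 0xFB45.

FB45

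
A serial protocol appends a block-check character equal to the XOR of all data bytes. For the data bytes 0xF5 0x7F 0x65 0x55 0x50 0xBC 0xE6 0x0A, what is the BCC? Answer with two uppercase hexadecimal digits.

BA

XOR the bytes together:
  start with 0xF5
  0xF5 ⊕ 0x7F = 0x8A
  0x8A ⊕ 0x65 = 0xEF
  0xEF ⊕ 0x55 = 0xBA
  0xBA ⊕ 0x50 = 0xEA
  0xEA ⊕ 0xBC = 0x56
  0x56 ⊕ 0xE6 = 0xB0
  0xB0 ⊕ 0x0A = 0xBA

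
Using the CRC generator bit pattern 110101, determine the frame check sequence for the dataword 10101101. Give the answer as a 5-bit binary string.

Append 5 zeros: 1010110100000. Divide by 110101 (XOR where the leading bit is 1):
  pos 0: 101011 XOR 110101 = 011110
  pos 1: 111100 XOR 110101 = 001001
  pos 3: 100110 XOR 110101 = 010011
  pos 4: 100110 XOR 110101 = 010011
  pos 5: 100110 XOR 110101 = 010011
  pos 6: 100110 XOR 110101 = 010011
  pos 7: 100110 XOR 110101 = 010011
Remainder (last 5 bits) = 10011. This is the CRC / FCS.

10011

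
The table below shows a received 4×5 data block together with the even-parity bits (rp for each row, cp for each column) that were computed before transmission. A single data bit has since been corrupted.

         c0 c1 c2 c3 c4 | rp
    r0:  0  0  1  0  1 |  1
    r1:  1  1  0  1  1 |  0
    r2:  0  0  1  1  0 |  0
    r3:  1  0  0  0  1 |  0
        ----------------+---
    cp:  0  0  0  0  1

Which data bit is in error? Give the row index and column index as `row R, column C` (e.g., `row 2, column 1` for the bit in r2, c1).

Recompute each row's even parity and compare to rp:
  r0: data parity 0, sent rp 1 → mismatch
  r1: data parity 0, sent rp 0 → ok
  r2: data parity 0, sent rp 0 → ok
  r3: data parity 0, sent rp 0 → ok
Recompute each column's even parity and compare to cp:
  c0: data parity 0, sent cp 0 → ok
  c1: data parity 1, sent cp 0 → mismatch
  c2: data parity 0, sent cp 0 → ok
  c3: data parity 0, sent cp 0 → ok
  c4: data parity 1, sent cp 1 → ok
Exactly one row (r0) and one column (c1) fail → the flipped bit is at their intersection.

row 0, column 1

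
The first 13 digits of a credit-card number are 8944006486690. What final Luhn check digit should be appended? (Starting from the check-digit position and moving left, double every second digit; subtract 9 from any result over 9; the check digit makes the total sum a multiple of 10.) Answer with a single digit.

0

Partial digits right→left: 0 9 6 6 8 4 6 0 0 4 4 9 8
Double every second digit counting from the check-digit position (so the 1st, 3rd, 5th, ... of the partial from the right).
  doubled (with −9 where >9): 0 3 7 3 0 8 7 → sum 28
  kept as-is: 9 6 4 0 4 9 → sum 32
Total = 28 + 32 = 60.
Check digit = (10 − (60 mod 10)) mod 10 = 0.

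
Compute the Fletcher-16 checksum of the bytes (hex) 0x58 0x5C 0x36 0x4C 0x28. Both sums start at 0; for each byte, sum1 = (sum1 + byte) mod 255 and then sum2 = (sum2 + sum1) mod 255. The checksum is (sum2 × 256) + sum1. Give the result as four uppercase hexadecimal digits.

8E5F

Running sums (mod 255):
  after byte 0 (0x58): sum1=88, sum2=88
  after byte 1 (0x5C): sum1=180, sum2=13
  after byte 2 (0x36): sum1=234, sum2=247
  after byte 3 (0x4C): sum1=55, sum2=47
  after byte 4 (0x28): sum1=95, sum2=142
Checksum = sum2·256 + sum1 = 142·256 + 95 = 36447 = 0x8E5F.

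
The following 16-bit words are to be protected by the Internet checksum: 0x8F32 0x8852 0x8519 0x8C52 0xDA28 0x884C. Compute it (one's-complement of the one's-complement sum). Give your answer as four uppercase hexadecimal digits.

One's-complement addition (fold any carry out of bit 15 back into bit 0):
  0x8F32 + 0x8852 = 0x11784 → wrap carry → 0x1785
  0x1785 + 0x8519 = 0x09C9E
  0x9C9E + 0x8C52 = 0x128F0 → wrap carry → 0x28F1
  0x28F1 + 0xDA28 = 0x10319 → wrap carry → 0x031A
  0x031A + 0x884C = 0x08B66
One's-complement sum = 0x8B66.
Checksum = ~0x8B66 & 0xFFFF = 0x7499.

7499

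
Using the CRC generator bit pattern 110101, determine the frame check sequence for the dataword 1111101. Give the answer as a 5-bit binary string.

Append 5 zeros: 111110100000. Divide by 110101 (XOR where the leading bit is 1):
  pos 0: 111110 XOR 110101 = 001011
  pos 2: 101110 XOR 110101 = 011011
  pos 3: 110110 XOR 110101 = 000011
Remainder (last 5 bits) = 11000. This is the CRC / FCS.

11000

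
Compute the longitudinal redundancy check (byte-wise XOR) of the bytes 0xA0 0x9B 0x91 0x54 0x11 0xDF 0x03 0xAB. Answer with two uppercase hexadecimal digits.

98

XOR the bytes together:
  start with 0xA0
  0xA0 ⊕ 0x9B = 0x3B
  0x3B ⊕ 0x91 = 0xAA
  0xAA ⊕ 0x54 = 0xFE
  0xFE ⊕ 0x11 = 0xEF
  0xEF ⊕ 0xDF = 0x30
  0x30 ⊕ 0x03 = 0x33
  0x33 ⊕ 0xAB = 0x98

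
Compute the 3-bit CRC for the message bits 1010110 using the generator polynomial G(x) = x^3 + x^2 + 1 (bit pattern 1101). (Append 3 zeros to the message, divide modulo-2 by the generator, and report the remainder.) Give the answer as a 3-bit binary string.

Append 3 zeros: 1010110000. Divide by 1101 (XOR where the leading bit is 1):
  pos 0: 1010 XOR 1101 = 0111
  pos 1: 1111 XOR 1101 = 0010
  pos 3: 1010 XOR 1101 = 0111
  pos 4: 1110 XOR 1101 = 0011
  pos 6: 1100 XOR 1101 = 0001
Remainder (last 3 bits) = 001. This is the CRC / FCS.

001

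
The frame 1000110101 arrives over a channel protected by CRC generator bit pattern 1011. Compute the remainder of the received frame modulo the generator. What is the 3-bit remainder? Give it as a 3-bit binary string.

Modulo-2 division of 1000110101 by 1011:
  pos 0: 1000 XOR 1011 = 0011
  pos 2: 1111 XOR 1011 = 0100
  pos 3: 1000 XOR 1011 = 0011
  pos 5: 1110 XOR 1011 = 0101
  pos 6: 1011 XOR 1011 = 0000
Remainder = 000 (zero — the frame passes the CRC check).

000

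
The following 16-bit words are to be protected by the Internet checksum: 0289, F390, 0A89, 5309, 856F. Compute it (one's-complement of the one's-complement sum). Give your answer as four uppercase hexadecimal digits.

One's-complement addition (fold any carry out of bit 15 back into bit 0):
  0x0289 + 0xF390 = 0x0F619
  0xF619 + 0x0A89 = 0x100A2 → wrap carry → 0x00A3
  0x00A3 + 0x5309 = 0x053AC
  0x53AC + 0x856F = 0x0D91B
One's-complement sum = 0xD91B.
Checksum = ~0xD91B & 0xFFFF = 0x26E4.

26E4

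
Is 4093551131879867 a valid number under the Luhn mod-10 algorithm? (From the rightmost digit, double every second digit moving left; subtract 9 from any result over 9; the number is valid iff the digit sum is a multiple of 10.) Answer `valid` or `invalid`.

invalid

From the right, keep odd positions and double even positions (subtract 9 from any doubled value over 9):
  doubled (positions 2,4,...): 3 9 7 6 2 1 9 8 → sum 45
  kept (positions 1,3,...): 7 8 7 1 1 5 3 0 → sum 32
Total = 77.
77 mod 10 = 7, so the number is invalid.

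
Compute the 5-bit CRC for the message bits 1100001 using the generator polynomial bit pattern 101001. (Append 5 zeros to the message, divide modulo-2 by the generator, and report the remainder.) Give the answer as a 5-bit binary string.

Append 5 zeros: 110000100000. Divide by 101001 (XOR where the leading bit is 1):
  pos 0: 110000 XOR 101001 = 011001
  pos 1: 110011 XOR 101001 = 011010
  pos 2: 110100 XOR 101001 = 011101
  pos 3: 111010 XOR 101001 = 010011
  pos 4: 100110 XOR 101001 = 001111
  pos 6: 111100 XOR 101001 = 010101
Remainder (last 5 bits) = 10101. This is the CRC / FCS.

10101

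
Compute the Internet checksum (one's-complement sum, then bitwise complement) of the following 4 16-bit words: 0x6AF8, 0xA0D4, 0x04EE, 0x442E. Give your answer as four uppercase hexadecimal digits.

AB16

One's-complement addition (fold any carry out of bit 15 back into bit 0):
  0x6AF8 + 0xA0D4 = 0x10BCC → wrap carry → 0x0BCD
  0x0BCD + 0x04EE = 0x010BB
  0x10BB + 0x442E = 0x054E9
One's-complement sum = 0x54E9.
Checksum = ~0x54E9 & 0xFFFF = 0xAB16.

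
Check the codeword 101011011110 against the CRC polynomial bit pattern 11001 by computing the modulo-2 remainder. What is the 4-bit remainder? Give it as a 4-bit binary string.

0111

Modulo-2 division of 101011011110 by 11001:
  pos 0: 10101 XOR 11001 = 01100
  pos 1: 11001 XOR 11001 = 00000
  pos 7: 11110 XOR 11001 = 00111
Remainder = 0111 (nonzero — an error is detected).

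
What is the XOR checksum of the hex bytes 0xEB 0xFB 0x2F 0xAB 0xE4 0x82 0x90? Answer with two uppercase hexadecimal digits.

XOR the bytes together:
  start with 0xEB
  0xEB ⊕ 0xFB = 0x10
  0x10 ⊕ 0x2F = 0x3F
  0x3F ⊕ 0xAB = 0x94
  0x94 ⊕ 0xE4 = 0x70
  0x70 ⊕ 0x82 = 0xF2
  0xF2 ⊕ 0x90 = 0x62

62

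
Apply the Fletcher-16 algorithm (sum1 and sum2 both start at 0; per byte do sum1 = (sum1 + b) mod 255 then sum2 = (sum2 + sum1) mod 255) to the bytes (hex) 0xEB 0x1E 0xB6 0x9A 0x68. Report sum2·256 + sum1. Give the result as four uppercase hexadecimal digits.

D5C3

Running sums (mod 255):
  after byte 0 (0xEB): sum1=235, sum2=235
  after byte 1 (0x1E): sum1=10, sum2=245
  after byte 2 (0xB6): sum1=192, sum2=182
  after byte 3 (0x9A): sum1=91, sum2=18
  after byte 4 (0x68): sum1=195, sum2=213
Checksum = sum2·256 + sum1 = 213·256 + 195 = 54723 = 0xD5C3.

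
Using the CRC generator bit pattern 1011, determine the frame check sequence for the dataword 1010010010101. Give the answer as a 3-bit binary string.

Append 3 zeros: 1010010010101000. Divide by 1011 (XOR where the leading bit is 1):
  pos 0: 1010 XOR 1011 = 0001
  pos 3: 1010 XOR 1011 = 0001
  pos 6: 1010 XOR 1011 = 0001
  pos 9: 1101 XOR 1011 = 0110
  pos 10: 1100 XOR 1011 = 0111
  pos 11: 1110 XOR 1011 = 0101
  pos 12: 1010 XOR 1011 = 0001
Remainder (last 3 bits) = 001. This is the CRC / FCS.

001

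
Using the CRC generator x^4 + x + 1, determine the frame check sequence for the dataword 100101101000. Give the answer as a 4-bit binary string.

1000

Append 4 zeros: 1001011010000000. Divide by 10011 (XOR where the leading bit is 1):
  pos 0: 10010 XOR 10011 = 00001
  pos 4: 11101 XOR 10011 = 01110
  pos 5: 11100 XOR 10011 = 01111
  pos 6: 11110 XOR 10011 = 01101
  pos 7: 11010 XOR 10011 = 01001
  pos 8: 10010 XOR 10011 = 00001
Remainder (last 4 bits) = 1000. This is the CRC / FCS.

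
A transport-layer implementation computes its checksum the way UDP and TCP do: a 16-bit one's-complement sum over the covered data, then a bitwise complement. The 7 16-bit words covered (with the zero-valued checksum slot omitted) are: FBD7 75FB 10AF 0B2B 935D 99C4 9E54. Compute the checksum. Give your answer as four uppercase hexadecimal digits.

One's-complement addition (fold any carry out of bit 15 back into bit 0):
  0xFBD7 + 0x75FB = 0x171D2 → wrap carry → 0x71D3
  0x71D3 + 0x10AF = 0x08282
  0x8282 + 0x0B2B = 0x08DAD
  0x8DAD + 0x935D = 0x1210A → wrap carry → 0x210B
  0x210B + 0x99C4 = 0x0BACF
  0xBACF + 0x9E54 = 0x15923 → wrap carry → 0x5924
One's-complement sum = 0x5924.
Checksum = ~0x5924 & 0xFFFF = 0xA6DB.

A6DB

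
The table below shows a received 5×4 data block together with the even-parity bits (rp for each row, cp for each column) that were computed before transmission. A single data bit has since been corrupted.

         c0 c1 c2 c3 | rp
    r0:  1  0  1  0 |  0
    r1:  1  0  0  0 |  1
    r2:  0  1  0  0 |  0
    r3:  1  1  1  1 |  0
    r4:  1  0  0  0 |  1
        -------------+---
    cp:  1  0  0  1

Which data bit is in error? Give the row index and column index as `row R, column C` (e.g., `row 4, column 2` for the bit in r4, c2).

Recompute each row's even parity and compare to rp:
  r0: data parity 0, sent rp 0 → ok
  r1: data parity 1, sent rp 1 → ok
  r2: data parity 1, sent rp 0 → mismatch
  r3: data parity 0, sent rp 0 → ok
  r4: data parity 1, sent rp 1 → ok
Recompute each column's even parity and compare to cp:
  c0: data parity 0, sent cp 1 → mismatch
  c1: data parity 0, sent cp 0 → ok
  c2: data parity 0, sent cp 0 → ok
  c3: data parity 1, sent cp 1 → ok
Exactly one row (r2) and one column (c0) fail → the flipped bit is at their intersection.

row 2, column 0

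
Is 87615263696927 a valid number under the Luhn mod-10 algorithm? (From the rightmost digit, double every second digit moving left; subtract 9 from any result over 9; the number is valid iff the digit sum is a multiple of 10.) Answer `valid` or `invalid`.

invalid

From the right, keep odd positions and double even positions (subtract 9 from any doubled value over 9):
  doubled (positions 2,4,...): 4 3 3 3 1 3 7 → sum 24
  kept (positions 1,3,...): 7 9 9 3 2 1 7 → sum 38
Total = 62.
62 mod 10 = 2, so the number is invalid.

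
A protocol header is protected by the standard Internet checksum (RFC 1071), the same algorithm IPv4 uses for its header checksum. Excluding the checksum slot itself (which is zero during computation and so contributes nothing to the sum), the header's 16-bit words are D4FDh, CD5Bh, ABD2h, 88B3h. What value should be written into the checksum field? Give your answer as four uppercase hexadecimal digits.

One's-complement addition (fold any carry out of bit 15 back into bit 0):
  0xD4FD + 0xCD5B = 0x1A258 → wrap carry → 0xA259
  0xA259 + 0xABD2 = 0x14E2B → wrap carry → 0x4E2C
  0x4E2C + 0x88B3 = 0x0D6DF
One's-complement sum = 0xD6DF.
Checksum = ~0xD6DF & 0xFFFF = 0x2920.

2920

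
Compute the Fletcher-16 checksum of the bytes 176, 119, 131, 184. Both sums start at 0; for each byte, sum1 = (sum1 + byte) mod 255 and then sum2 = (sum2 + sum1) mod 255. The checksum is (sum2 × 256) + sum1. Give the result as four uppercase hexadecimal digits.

Running sums (mod 255):
  after byte 0 (176): sum1=176, sum2=176
  after byte 1 (119): sum1=40, sum2=216
  after byte 2 (131): sum1=171, sum2=132
  after byte 3 (184): sum1=100, sum2=232
Checksum = sum2·256 + sum1 = 232·256 + 100 = 59492 = 0xE864.

E864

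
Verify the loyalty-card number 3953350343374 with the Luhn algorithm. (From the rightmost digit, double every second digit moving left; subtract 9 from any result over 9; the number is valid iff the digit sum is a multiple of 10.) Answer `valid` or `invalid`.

invalid

From the right, keep odd positions and double even positions (subtract 9 from any doubled value over 9):
  doubled (positions 2,4,...): 5 6 6 1 6 9 → sum 33
  kept (positions 1,3,...): 4 3 4 0 3 5 3 → sum 22
Total = 55.
55 mod 10 = 5, so the number is invalid.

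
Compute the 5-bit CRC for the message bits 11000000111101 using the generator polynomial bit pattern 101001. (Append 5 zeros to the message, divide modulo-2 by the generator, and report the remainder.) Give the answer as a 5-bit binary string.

Append 5 zeros: 1100000011110100000. Divide by 101001 (XOR where the leading bit is 1):
  pos 0: 110000 XOR 101001 = 011001
  pos 1: 110010 XOR 101001 = 011011
  pos 2: 110110 XOR 101001 = 011111
  pos 3: 111111 XOR 101001 = 010110
  pos 4: 101101 XOR 101001 = 000100
  pos 7: 100110 XOR 101001 = 001111
  pos 9: 111110 XOR 101001 = 010111
  pos 10: 101110 XOR 101001 = 000111
  pos 13: 111000 XOR 101001 = 010001
Remainder (last 5 bits) = 10001. This is the CRC / FCS.

10001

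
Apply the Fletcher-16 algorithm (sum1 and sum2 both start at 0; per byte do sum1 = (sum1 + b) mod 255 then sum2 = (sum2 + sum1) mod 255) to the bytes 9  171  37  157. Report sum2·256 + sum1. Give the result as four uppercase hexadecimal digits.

0F77

Running sums (mod 255):
  after byte 0 (9): sum1=9, sum2=9
  after byte 1 (171): sum1=180, sum2=189
  after byte 2 (37): sum1=217, sum2=151
  after byte 3 (157): sum1=119, sum2=15
Checksum = sum2·256 + sum1 = 15·256 + 119 = 3959 = 0x0F77.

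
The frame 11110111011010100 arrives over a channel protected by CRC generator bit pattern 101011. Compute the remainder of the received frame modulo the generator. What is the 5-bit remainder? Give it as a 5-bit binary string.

Modulo-2 division of 11110111011010100 by 101011:
  pos 0: 111101 XOR 101011 = 010110
  pos 1: 101101 XOR 101011 = 000110
  pos 4: 110101 XOR 101011 = 011110
  pos 5: 111101 XOR 101011 = 010110
  pos 6: 101100 XOR 101011 = 000111
  pos 9: 111101 XOR 101011 = 010110
  pos 10: 101100 XOR 101011 = 000111
Remainder = 01110 (nonzero — an error is detected).

01110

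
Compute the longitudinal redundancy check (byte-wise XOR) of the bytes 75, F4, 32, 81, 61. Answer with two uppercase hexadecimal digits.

53

XOR the bytes together:
  start with 0x75
  0x75 ⊕ 0xF4 = 0x81
  0x81 ⊕ 0x32 = 0xB3
  0xB3 ⊕ 0x81 = 0x32
  0x32 ⊕ 0x61 = 0x53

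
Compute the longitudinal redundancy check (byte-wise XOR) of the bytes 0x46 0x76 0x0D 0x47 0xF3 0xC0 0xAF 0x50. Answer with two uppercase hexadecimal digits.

B6

XOR the bytes together:
  start with 0x46
  0x46 ⊕ 0x76 = 0x30
  0x30 ⊕ 0x0D = 0x3D
  0x3D ⊕ 0x47 = 0x7A
  0x7A ⊕ 0xF3 = 0x89
  0x89 ⊕ 0xC0 = 0x49
  0x49 ⊕ 0xAF = 0xE6
  0xE6 ⊕ 0x50 = 0xB6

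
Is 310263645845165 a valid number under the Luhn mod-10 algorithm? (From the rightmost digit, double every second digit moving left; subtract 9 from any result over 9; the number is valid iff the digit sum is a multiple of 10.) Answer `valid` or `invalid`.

From the right, keep odd positions and double even positions (subtract 9 from any doubled value over 9):
  doubled (positions 2,4,...): 3 1 7 8 6 4 2 → sum 31
  kept (positions 1,3,...): 5 1 4 5 6 6 0 3 → sum 30
Total = 61.
61 mod 10 = 1, so the number is invalid.

invalid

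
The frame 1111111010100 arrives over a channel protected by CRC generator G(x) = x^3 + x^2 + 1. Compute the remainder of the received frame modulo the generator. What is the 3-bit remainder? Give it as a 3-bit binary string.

Modulo-2 division of 1111111010100 by 1101:
  pos 0: 1111 XOR 1101 = 0010
  pos 2: 1011 XOR 1101 = 0110
  pos 3: 1101 XOR 1101 = 0000
  pos 8: 1010 XOR 1101 = 0111
  pos 9: 1110 XOR 1101 = 0011
Remainder = 011 (nonzero — an error is detected).

011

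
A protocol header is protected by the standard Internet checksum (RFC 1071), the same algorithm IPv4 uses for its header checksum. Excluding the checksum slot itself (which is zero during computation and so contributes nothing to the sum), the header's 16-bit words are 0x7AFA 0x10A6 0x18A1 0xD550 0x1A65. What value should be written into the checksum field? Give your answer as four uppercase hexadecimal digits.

One's-complement addition (fold any carry out of bit 15 back into bit 0):
  0x7AFA + 0x10A6 = 0x08BA0
  0x8BA0 + 0x18A1 = 0x0A441
  0xA441 + 0xD550 = 0x17991 → wrap carry → 0x7992
  0x7992 + 0x1A65 = 0x093F7
One's-complement sum = 0x93F7.
Checksum = ~0x93F7 & 0xFFFF = 0x6C08.

6C08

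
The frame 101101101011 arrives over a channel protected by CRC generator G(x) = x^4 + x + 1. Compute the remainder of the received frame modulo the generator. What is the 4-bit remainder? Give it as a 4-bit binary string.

0000

Modulo-2 division of 101101101011 by 10011:
  pos 0: 10110 XOR 10011 = 00101
  pos 2: 10111 XOR 10011 = 00100
  pos 4: 10001 XOR 10011 = 00010
  pos 7: 10011 XOR 10011 = 00000
Remainder = 0000 (zero — the frame passes the CRC check).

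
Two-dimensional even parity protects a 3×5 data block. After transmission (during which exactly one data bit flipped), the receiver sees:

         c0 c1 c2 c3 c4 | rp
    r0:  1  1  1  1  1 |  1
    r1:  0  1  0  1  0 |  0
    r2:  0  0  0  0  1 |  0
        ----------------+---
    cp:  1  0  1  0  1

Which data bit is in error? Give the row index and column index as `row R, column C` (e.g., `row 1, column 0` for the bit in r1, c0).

row 2, column 4

Recompute each row's even parity and compare to rp:
  r0: data parity 1, sent rp 1 → ok
  r1: data parity 0, sent rp 0 → ok
  r2: data parity 1, sent rp 0 → mismatch
Recompute each column's even parity and compare to cp:
  c0: data parity 1, sent cp 1 → ok
  c1: data parity 0, sent cp 0 → ok
  c2: data parity 1, sent cp 1 → ok
  c3: data parity 0, sent cp 0 → ok
  c4: data parity 0, sent cp 1 → mismatch
Exactly one row (r2) and one column (c4) fail → the flipped bit is at their intersection.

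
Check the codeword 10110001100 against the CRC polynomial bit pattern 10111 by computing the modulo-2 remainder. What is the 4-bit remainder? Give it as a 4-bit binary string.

Modulo-2 division of 10110001100 by 10111:
  pos 0: 10110 XOR 10111 = 00001
  pos 4: 10011 XOR 10111 = 00100
  pos 6: 10000 XOR 10111 = 00111
Remainder = 0111 (nonzero — an error is detected).

0111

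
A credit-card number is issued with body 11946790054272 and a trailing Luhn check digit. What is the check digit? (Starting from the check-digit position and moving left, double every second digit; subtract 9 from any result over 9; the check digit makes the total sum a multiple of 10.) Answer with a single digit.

Partial digits right→left: 2 7 2 4 5 0 0 9 7 6 4 9 1 1
Double every second digit counting from the check-digit position (so the 1st, 3rd, 5th, ... of the partial from the right).
  doubled (with −9 where >9): 4 4 1 0 5 8 2 → sum 24
  kept as-is: 7 4 0 9 6 9 1 → sum 36
Total = 24 + 36 = 60.
Check digit = (10 − (60 mod 10)) mod 10 = 0.

0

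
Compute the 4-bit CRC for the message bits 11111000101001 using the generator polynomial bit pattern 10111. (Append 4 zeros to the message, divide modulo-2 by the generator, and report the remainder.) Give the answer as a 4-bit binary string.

Append 4 zeros: 111110001010010000. Divide by 10111 (XOR where the leading bit is 1):
  pos 0: 11111 XOR 10111 = 01000
  pos 1: 10000 XOR 10111 = 00111
  pos 3: 11100 XOR 10111 = 01011
  pos 4: 10111 XOR 10111 = 00000
  pos 10: 10010 XOR 10111 = 00101
  pos 12: 10100 XOR 10111 = 00011
Remainder (last 4 bits) = 0110. This is the CRC / FCS.

0110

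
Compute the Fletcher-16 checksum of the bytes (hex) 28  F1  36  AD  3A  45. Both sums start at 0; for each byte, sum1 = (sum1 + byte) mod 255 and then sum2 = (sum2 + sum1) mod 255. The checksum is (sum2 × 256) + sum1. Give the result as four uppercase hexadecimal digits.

Running sums (mod 255):
  after byte 0 (28): sum1=40, sum2=40
  after byte 1 (F1): sum1=26, sum2=66
  after byte 2 (36): sum1=80, sum2=146
  after byte 3 (AD): sum1=253, sum2=144
  after byte 4 (3A): sum1=56, sum2=200
  after byte 5 (45): sum1=125, sum2=70
Checksum = sum2·256 + sum1 = 70·256 + 125 = 18045 = 0x467D.

467D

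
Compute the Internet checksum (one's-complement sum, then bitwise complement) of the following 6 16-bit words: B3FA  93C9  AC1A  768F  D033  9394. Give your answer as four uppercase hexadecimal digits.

31C9

One's-complement addition (fold any carry out of bit 15 back into bit 0):
  0xB3FA + 0x93C9 = 0x147C3 → wrap carry → 0x47C4
  0x47C4 + 0xAC1A = 0x0F3DE
  0xF3DE + 0x768F = 0x16A6D → wrap carry → 0x6A6E
  0x6A6E + 0xD033 = 0x13AA1 → wrap carry → 0x3AA2
  0x3AA2 + 0x9394 = 0x0CE36
One's-complement sum = 0xCE36.
Checksum = ~0xCE36 & 0xFFFF = 0x31C9.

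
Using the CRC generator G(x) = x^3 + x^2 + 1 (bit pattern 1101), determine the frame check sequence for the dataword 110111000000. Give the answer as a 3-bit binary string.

001

Append 3 zeros: 110111000000000. Divide by 1101 (XOR where the leading bit is 1):
  pos 0: 1101 XOR 1101 = 0000
  pos 4: 1100 XOR 1101 = 0001
  pos 7: 1000 XOR 1101 = 0101
  pos 8: 1010 XOR 1101 = 0111
  pos 9: 1110 XOR 1101 = 0011
  pos 11: 1100 XOR 1101 = 0001
Remainder (last 3 bits) = 001. This is the CRC / FCS.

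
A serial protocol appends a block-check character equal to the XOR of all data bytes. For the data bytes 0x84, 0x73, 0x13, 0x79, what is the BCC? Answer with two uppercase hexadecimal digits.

9D

XOR the bytes together:
  start with 0x84
  0x84 ⊕ 0x73 = 0xF7
  0xF7 ⊕ 0x13 = 0xE4
  0xE4 ⊕ 0x79 = 0x9D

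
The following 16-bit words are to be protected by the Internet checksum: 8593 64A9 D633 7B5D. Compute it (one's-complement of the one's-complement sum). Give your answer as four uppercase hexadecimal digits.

C431

One's-complement addition (fold any carry out of bit 15 back into bit 0):
  0x8593 + 0x64A9 = 0x0EA3C
  0xEA3C + 0xD633 = 0x1C06F → wrap carry → 0xC070
  0xC070 + 0x7B5D = 0x13BCD → wrap carry → 0x3BCE
One's-complement sum = 0x3BCE.
Checksum = ~0x3BCE & 0xFFFF = 0xC431.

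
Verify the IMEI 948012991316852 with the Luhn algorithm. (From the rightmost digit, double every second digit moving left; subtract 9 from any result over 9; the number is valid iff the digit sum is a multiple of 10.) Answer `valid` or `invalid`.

valid

From the right, keep odd positions and double even positions (subtract 9 from any doubled value over 9):
  doubled (positions 2,4,...): 1 3 6 9 4 0 8 → sum 31
  kept (positions 1,3,...): 2 8 1 1 9 1 8 9 → sum 39
Total = 70.
70 mod 10 = 0, so the number is valid.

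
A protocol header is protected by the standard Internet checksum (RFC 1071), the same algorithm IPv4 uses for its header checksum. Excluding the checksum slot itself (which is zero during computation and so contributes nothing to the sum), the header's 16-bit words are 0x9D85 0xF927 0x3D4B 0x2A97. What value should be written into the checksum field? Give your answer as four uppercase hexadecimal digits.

One's-complement addition (fold any carry out of bit 15 back into bit 0):
  0x9D85 + 0xF927 = 0x196AC → wrap carry → 0x96AD
  0x96AD + 0x3D4B = 0x0D3F8
  0xD3F8 + 0x2A97 = 0x0FE8F
One's-complement sum = 0xFE8F.
Checksum = ~0xFE8F & 0xFFFF = 0x0170.

0170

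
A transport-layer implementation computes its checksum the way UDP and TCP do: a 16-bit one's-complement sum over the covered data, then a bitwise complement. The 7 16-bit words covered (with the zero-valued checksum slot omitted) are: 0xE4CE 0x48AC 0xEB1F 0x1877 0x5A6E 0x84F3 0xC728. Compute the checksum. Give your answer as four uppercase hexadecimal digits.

One's-complement addition (fold any carry out of bit 15 back into bit 0):
  0xE4CE + 0x48AC = 0x12D7A → wrap carry → 0x2D7B
  0x2D7B + 0xEB1F = 0x1189A → wrap carry → 0x189B
  0x189B + 0x1877 = 0x03112
  0x3112 + 0x5A6E = 0x08B80
  0x8B80 + 0x84F3 = 0x11073 → wrap carry → 0x1074
  0x1074 + 0xC728 = 0x0D79C
One's-complement sum = 0xD79C.
Checksum = ~0xD79C & 0xFFFF = 0x2863.

2863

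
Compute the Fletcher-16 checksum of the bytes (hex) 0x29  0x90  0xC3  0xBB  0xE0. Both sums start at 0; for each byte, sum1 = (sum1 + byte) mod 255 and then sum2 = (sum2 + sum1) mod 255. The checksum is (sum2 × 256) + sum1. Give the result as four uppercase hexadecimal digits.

Running sums (mod 255):
  after byte 0 (0x29): sum1=41, sum2=41
  after byte 1 (0x90): sum1=185, sum2=226
  after byte 2 (0xC3): sum1=125, sum2=96
  after byte 3 (0xBB): sum1=57, sum2=153
  after byte 4 (0xE0): sum1=26, sum2=179
Checksum = sum2·256 + sum1 = 179·256 + 26 = 45850 = 0xB31A.

B31A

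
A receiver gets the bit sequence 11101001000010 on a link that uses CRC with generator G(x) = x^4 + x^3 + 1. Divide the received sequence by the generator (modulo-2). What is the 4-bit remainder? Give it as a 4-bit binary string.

0000

Modulo-2 division of 11101001000010 by 11001:
  pos 0: 11101 XOR 11001 = 00100
  pos 2: 10000 XOR 11001 = 01001
  pos 3: 10011 XOR 11001 = 01010
  pos 4: 10100 XOR 11001 = 01101
  pos 5: 11010 XOR 11001 = 00011
  pos 8: 11001 XOR 11001 = 00000
Remainder = 0000 (zero — the frame passes the CRC check).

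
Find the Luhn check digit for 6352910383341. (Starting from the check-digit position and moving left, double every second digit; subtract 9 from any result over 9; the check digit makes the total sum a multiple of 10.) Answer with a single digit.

6

Partial digits right→left: 1 4 3 3 8 3 0 1 9 2 5 3 6
Double every second digit counting from the check-digit position (so the 1st, 3rd, 5th, ... of the partial from the right).
  doubled (with −9 where >9): 2 6 7 0 9 1 3 → sum 28
  kept as-is: 4 3 3 1 2 3 → sum 16
Total = 28 + 16 = 44.
Check digit = (10 − (44 mod 10)) mod 10 = 6.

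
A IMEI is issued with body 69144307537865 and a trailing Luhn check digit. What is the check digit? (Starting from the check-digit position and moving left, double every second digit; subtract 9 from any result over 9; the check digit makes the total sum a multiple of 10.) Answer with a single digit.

9

Partial digits right→left: 5 6 8 7 3 5 7 0 3 4 4 1 9 6
Double every second digit counting from the check-digit position (so the 1st, 3rd, 5th, ... of the partial from the right).
  doubled (with −9 where >9): 1 7 6 5 6 8 9 → sum 42
  kept as-is: 6 7 5 0 4 1 6 → sum 29
Total = 42 + 29 = 71.
Check digit = (10 − (71 mod 10)) mod 10 = 9.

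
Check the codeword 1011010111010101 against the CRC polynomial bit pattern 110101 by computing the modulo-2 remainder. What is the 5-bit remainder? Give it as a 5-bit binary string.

00000

Modulo-2 division of 1011010111010101 by 110101:
  pos 0: 101101 XOR 110101 = 011000
  pos 1: 110000 XOR 110101 = 000101
  pos 4: 101111 XOR 110101 = 011010
  pos 5: 110100 XOR 110101 = 000001
  pos 10: 110101 XOR 110101 = 000000
Remainder = 00000 (zero — the frame passes the CRC check).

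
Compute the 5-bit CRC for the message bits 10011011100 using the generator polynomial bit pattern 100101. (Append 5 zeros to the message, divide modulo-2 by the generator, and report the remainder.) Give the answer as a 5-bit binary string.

Append 5 zeros: 1001101110000000. Divide by 100101 (XOR where the leading bit is 1):
  pos 0: 100110 XOR 100101 = 000011
  pos 4: 111110 XOR 100101 = 011011
  pos 5: 110110 XOR 100101 = 010011
  pos 6: 100110 XOR 100101 = 000011
  pos 10: 110000 XOR 100101 = 010101
Remainder (last 5 bits) = 10101. This is the CRC / FCS.

10101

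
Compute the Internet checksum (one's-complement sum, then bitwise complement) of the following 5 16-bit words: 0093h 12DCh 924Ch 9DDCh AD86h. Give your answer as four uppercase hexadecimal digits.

One's-complement addition (fold any carry out of bit 15 back into bit 0):
  0x0093 + 0x12DC = 0x0136F
  0x136F + 0x924C = 0x0A5BB
  0xA5BB + 0x9DDC = 0x14397 → wrap carry → 0x4398
  0x4398 + 0xAD86 = 0x0F11E
One's-complement sum = 0xF11E.
Checksum = ~0xF11E & 0xFFFF = 0x0EE1.

0EE1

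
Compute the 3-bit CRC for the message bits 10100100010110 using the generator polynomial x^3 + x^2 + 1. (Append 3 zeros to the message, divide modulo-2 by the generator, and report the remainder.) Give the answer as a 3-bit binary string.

Append 3 zeros: 10100100010110000. Divide by 1101 (XOR where the leading bit is 1):
  pos 0: 1010 XOR 1101 = 0111
  pos 1: 1110 XOR 1101 = 0011
  pos 3: 1110 XOR 1101 = 0011
  pos 5: 1100 XOR 1101 = 0001
  pos 8: 1101 XOR 1101 = 0000
  pos 12: 1000 XOR 1101 = 0101
  pos 13: 1010 XOR 1101 = 0111
Remainder (last 3 bits) = 111. This is the CRC / FCS.

111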